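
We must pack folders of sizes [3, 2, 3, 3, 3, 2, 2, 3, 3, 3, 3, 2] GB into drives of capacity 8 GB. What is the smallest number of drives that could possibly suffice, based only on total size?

Total size = 3 + 2 + 3 + 3 + 3 + 2 + 2 + 3 + 3 + 3 + 3 + 2 = 32 GB.
⌈32 / 8⌉ = 4.

4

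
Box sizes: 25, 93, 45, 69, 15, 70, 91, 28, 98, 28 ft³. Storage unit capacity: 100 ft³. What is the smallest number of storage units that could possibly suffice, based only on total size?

Total size = 25 + 93 + 45 + 69 + 15 + 70 + 91 + 28 + 98 + 28 = 562 ft³.
⌈562 / 100⌉ = 6.

6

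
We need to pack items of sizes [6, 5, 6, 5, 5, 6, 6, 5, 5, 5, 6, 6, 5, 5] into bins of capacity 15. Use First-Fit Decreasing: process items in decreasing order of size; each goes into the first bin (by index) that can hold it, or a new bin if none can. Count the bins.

Sorted descending: 6, 6, 6, 6, 6, 6, 5, 5, 5, 5, 5, 5, 5, 5.
6 → bin 1 (remaining 9)
6 → bin 1 (remaining 3)
6 → bin 2 (remaining 9)
6 → bin 2 (remaining 3)
6 → bin 3 (remaining 9)
6 → bin 3 (remaining 3)
5 → bin 4 (remaining 10)
5 → bin 4 (remaining 5)
5 → bin 4 (remaining 0)
5 → bin 5 (remaining 10)
5 → bin 5 (remaining 5)
5 → bin 5 (remaining 0)
5 → bin 6 (remaining 10)
5 → bin 6 (remaining 5)

6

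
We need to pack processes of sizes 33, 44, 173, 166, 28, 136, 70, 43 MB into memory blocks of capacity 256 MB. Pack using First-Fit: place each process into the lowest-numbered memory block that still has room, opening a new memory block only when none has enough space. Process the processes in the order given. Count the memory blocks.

33 MB → memory block 1 (remaining 223 MB)
44 MB → memory block 1 (remaining 179 MB)
173 MB → memory block 1 (remaining 6 MB)
166 MB → memory block 2 (remaining 90 MB)
28 MB → memory block 2 (remaining 62 MB)
136 MB → memory block 3 (remaining 120 MB)
70 MB → memory block 3 (remaining 50 MB)
43 MB → memory block 2 (remaining 19 MB)

3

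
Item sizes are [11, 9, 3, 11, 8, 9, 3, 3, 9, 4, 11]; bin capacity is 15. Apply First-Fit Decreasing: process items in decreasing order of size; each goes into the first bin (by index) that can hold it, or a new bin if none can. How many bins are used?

7 bins

Sorted descending: 11, 11, 11, 9, 9, 9, 8, 4, 3, 3, 3.
bin 1: place 11, 4 left
bin 2: place 11, 4 left
bin 3: place 11, 4 left
bin 4: place 9, 6 left
bin 5: place 9, 6 left
bin 6: place 9, 6 left
bin 7: place 8, 7 left
bin 1: place 4, 0 left
bin 2: place 3, 1 left
bin 3: place 3, 1 left
bin 4: place 3, 3 left
Final bins: [11,4] [11,3] [11,3] [9,3] [9] [9] [8].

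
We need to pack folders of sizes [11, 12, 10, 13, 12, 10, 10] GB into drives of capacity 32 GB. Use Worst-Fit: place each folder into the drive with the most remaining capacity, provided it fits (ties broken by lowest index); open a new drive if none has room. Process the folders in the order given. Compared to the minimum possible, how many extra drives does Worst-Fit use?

Worst-Fit: [11,12] [10,13] [12,10,10] → 3 drives.
Total size 78 GB; any packing needs at least ⌈78/32⌉ = 3 drives.
So 3 is already optimal.

0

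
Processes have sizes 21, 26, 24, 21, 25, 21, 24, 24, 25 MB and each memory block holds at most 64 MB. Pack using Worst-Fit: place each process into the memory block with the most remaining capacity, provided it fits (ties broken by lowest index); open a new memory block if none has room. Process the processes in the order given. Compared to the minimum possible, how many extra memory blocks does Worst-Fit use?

1

Worst-Fit: [21,26] [24,21] [25,21] [24,24] [25] → 5 memory blocks.
Total size 211 MB; any packing needs at least ⌈211/64⌉ = 4 memory blocks.
An optimal packing achieves that bound: [26,25] [25,24] [24,24] [21,21,21] → 4 memory blocks.
Excess: 5 − 4 = 1.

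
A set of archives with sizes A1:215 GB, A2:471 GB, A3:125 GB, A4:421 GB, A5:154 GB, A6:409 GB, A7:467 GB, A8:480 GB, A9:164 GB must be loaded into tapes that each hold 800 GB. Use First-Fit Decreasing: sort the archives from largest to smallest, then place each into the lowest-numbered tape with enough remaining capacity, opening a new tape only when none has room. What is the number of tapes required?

5

Sorted descending: 480, 471, 467, 421, 409, 215, 164, 154, 125.
tape 1: place 480 GB, 320 GB left
tape 2: place 471 GB, 329 GB left
tape 3: place 467 GB, 333 GB left
tape 4: place 421 GB, 379 GB left
tape 5: place 409 GB, 391 GB left
tape 1: place 215 GB, 105 GB left
tape 2: place 164 GB, 165 GB left
tape 2: place 154 GB, 11 GB left
tape 3: place 125 GB, 208 GB left
Final tapes: [480,215] [471,164,154] [467,125] [421] [409].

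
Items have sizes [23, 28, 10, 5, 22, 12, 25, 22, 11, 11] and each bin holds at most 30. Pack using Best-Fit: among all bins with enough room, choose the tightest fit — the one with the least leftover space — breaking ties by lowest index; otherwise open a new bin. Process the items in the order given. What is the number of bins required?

7

bin 1: place 23, 7 left
bin 2: place 28, 2 left
bin 3: place 10, 20 left
bin 1: place 5, 2 left
bin 4: place 22, 8 left
bin 3: place 12, 8 left
bin 5: place 25, 5 left
bin 6: place 22, 8 left
bin 7: place 11, 19 left
bin 7: place 11, 8 left
Final bins: [23,5] [28] [10,12] [22] [25] [22] [11,11].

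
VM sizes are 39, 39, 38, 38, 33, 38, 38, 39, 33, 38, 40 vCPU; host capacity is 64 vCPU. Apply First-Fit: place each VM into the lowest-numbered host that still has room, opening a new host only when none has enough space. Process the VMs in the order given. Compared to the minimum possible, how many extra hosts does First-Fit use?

First-Fit: [39] [39] [38] [38] [33] [38] [38] [39] [33] [38] [40] → 11 hosts.
11 VMs exceed 32 vCPU (half the capacity), and no two of those can share a host, so at least 11 hosts are needed.
So 11 is already optimal.

0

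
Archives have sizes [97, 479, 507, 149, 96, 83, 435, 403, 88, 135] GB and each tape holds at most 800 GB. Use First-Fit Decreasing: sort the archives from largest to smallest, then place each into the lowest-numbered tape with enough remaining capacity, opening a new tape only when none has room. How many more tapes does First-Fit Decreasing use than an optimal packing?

0

First-Fit Decreasing: [507,149,135] [479,97,96,88] [435,83] [403] → 4 tapes.
Total size 2472 GB; any packing needs at least ⌈2472/800⌉ = 4 tapes.
So 4 is already optimal.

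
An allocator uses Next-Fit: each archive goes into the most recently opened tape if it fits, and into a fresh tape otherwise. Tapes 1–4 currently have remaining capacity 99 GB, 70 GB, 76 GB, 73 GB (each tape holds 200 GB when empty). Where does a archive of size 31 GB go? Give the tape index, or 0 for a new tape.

Next-Fit only looks at tape 4, which has 73 GB free.
31 GB fits there.

4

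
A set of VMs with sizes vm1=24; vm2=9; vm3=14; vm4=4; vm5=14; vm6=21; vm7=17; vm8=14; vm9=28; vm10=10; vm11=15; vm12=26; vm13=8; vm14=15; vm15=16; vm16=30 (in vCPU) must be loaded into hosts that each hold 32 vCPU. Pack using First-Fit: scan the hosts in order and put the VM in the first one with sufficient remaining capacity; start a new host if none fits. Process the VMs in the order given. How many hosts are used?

9

Put vm1 (24 vCPU) in host 1; 8 vCPU remain.
Put vm2 (9 vCPU) in host 2; 23 vCPU remain.
Put vm3 (14 vCPU) in host 2; 9 vCPU remain.
Put vm4 (4 vCPU) in host 1; 4 vCPU remain.
Put vm5 (14 vCPU) in host 3; 18 vCPU remain.
Put vm6 (21 vCPU) in host 4; 11 vCPU remain.
Put vm7 (17 vCPU) in host 3; 1 vCPU remain.
Put vm8 (14 vCPU) in host 5; 18 vCPU remain.
Put vm9 (28 vCPU) in host 6; 4 vCPU remain.
Put vm10 (10 vCPU) in host 4; 1 vCPU remain.
Put vm11 (15 vCPU) in host 5; 3 vCPU remain.
Put vm12 (26 vCPU) in host 7; 6 vCPU remain.
Put vm13 (8 vCPU) in host 2; 1 vCPU remain.
Put vm14 (15 vCPU) in host 8; 17 vCPU remain.
Put vm15 (16 vCPU) in host 8; 1 vCPU remain.
Put vm16 (30 vCPU) in host 9; 2 vCPU remain.
Final hosts: [24,4] [9,14,8] [14,17] [21,10] [14,15] [28] [26] [15,16] [30].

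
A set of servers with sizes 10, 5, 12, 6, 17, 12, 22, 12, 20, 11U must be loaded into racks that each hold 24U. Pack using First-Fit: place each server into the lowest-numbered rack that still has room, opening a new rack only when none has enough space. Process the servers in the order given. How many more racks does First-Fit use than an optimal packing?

0

First-Fit: [10,5,6] [12,12] [17] [22] [12,11] [20] → 6 racks.
Total size 127U; any packing needs at least ⌈127/24⌉ = 6 racks.
So 6 is already optimal.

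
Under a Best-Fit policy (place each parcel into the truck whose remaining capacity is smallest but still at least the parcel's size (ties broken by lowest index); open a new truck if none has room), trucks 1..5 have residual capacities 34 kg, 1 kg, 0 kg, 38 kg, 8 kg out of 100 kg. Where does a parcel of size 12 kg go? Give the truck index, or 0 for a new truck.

Trucks with room: truck 1 (34 kg), truck 4 (38 kg).
Tightest fit is truck 1 with 34 kg free.

1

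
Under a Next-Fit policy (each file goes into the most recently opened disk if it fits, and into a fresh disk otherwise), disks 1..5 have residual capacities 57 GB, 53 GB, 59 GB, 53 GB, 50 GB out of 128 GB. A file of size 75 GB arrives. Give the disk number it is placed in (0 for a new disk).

0

Next-Fit only looks at disk 5, which has 50 GB free.
75 GB does not fit, so a new disk is opened.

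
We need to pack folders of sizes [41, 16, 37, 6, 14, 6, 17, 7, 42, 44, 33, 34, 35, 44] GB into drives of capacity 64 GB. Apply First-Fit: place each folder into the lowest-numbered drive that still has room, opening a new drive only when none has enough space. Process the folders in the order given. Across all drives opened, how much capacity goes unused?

Put 41 GB in drive 1; 23 GB remain.
Put 16 GB in drive 1; 7 GB remain.
Put 37 GB in drive 2; 27 GB remain.
Put 6 GB in drive 1; 1 GB remain.
Put 14 GB in drive 2; 13 GB remain.
Put 6 GB in drive 2; 7 GB remain.
Put 17 GB in drive 3; 47 GB remain.
Put 7 GB in drive 2; 0 GB remain.
Put 42 GB in drive 3; 5 GB remain.
Put 44 GB in drive 4; 20 GB remain.
Put 33 GB in drive 5; 31 GB remain.
Put 34 GB in drive 6; 30 GB remain.
Put 35 GB in drive 7; 29 GB remain.
Put 44 GB in drive 8; 20 GB remain.
8 drives × 64 GB = 512 GB; used 376 GB; unused 136 GB.

136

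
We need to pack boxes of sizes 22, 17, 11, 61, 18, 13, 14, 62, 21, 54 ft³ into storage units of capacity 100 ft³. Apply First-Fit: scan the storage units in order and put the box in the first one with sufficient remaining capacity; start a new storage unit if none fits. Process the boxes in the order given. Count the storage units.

4

22 ft³ → storage unit 1 (remaining 78 ft³)
17 ft³ → storage unit 1 (remaining 61 ft³)
11 ft³ → storage unit 1 (remaining 50 ft³)
61 ft³ → storage unit 2 (remaining 39 ft³)
18 ft³ → storage unit 1 (remaining 32 ft³)
13 ft³ → storage unit 1 (remaining 19 ft³)
14 ft³ → storage unit 1 (remaining 5 ft³)
62 ft³ → storage unit 3 (remaining 38 ft³)
21 ft³ → storage unit 2 (remaining 18 ft³)
54 ft³ → storage unit 4 (remaining 46 ft³)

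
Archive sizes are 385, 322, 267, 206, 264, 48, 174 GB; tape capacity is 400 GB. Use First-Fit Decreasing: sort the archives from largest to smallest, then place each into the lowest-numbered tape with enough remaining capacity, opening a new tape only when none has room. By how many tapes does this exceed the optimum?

0

First-Fit Decreasing: [385] [322,48] [267] [264] [206,174] → 5 tapes.
Total size 1666 GB; any packing needs at least ⌈1666/400⌉ = 5 tapes.
So 5 is already optimal.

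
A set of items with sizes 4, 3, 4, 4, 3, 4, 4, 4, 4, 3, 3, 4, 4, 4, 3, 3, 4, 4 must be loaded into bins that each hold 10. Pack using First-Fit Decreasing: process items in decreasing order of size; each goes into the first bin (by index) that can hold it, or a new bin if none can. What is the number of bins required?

8

Sorted descending: 4, 4, 4, 4, 4, 4, 4, 4, 4, 4, 4, 4, 3, 3, 3, 3, 3, 3.
4 → bin 1 (remaining 6)
4 → bin 1 (remaining 2)
4 → bin 2 (remaining 6)
4 → bin 2 (remaining 2)
4 → bin 3 (remaining 6)
4 → bin 3 (remaining 2)
4 → bin 4 (remaining 6)
4 → bin 4 (remaining 2)
4 → bin 5 (remaining 6)
4 → bin 5 (remaining 2)
4 → bin 6 (remaining 6)
4 → bin 6 (remaining 2)
3 → bin 7 (remaining 7)
3 → bin 7 (remaining 4)
3 → bin 7 (remaining 1)
3 → bin 8 (remaining 7)
3 → bin 8 (remaining 4)
3 → bin 8 (remaining 1)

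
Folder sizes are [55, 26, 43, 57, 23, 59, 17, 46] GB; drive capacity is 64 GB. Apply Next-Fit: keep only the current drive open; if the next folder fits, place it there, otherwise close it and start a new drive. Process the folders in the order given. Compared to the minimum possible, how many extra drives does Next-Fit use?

Next-Fit: [55] [26] [43] [57] [23] [59] [17,46] → 7 drives.
Total size 326 GB; any packing needs at least ⌈326/64⌉ = 6 drives.
An optimal packing achieves that bound: [59] [57] [55] [46,17] [43] [26,23] → 6 drives.
Excess: 7 − 6 = 1.

1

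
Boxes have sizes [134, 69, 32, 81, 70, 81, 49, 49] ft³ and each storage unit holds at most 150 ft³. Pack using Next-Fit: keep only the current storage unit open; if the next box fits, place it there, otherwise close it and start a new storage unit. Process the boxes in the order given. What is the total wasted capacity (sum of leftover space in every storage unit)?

storage unit 1: place 134 ft³, 16 ft³ left
storage unit 2: place 69 ft³, 81 ft³ left
storage unit 2: place 32 ft³, 49 ft³ left
storage unit 3: place 81 ft³, 69 ft³ left
storage unit 4: place 70 ft³, 80 ft³ left
storage unit 5: place 81 ft³, 69 ft³ left
storage unit 5: place 49 ft³, 20 ft³ left
storage unit 6: place 49 ft³, 101 ft³ left
6 storage units × 150 ft³ = 900 ft³; used 565 ft³; unused 335 ft³.

335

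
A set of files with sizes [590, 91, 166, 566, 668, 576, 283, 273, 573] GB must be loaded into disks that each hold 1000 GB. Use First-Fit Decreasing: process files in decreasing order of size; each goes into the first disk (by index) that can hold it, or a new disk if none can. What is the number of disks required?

5

Sorted descending: 668, 590, 576, 573, 566, 283, 273, 166, 91.
disk 1: place 668 GB, 332 GB left
disk 2: place 590 GB, 410 GB left
disk 3: place 576 GB, 424 GB left
disk 4: place 573 GB, 427 GB left
disk 5: place 566 GB, 434 GB left
disk 1: place 283 GB, 49 GB left
disk 2: place 273 GB, 137 GB left
disk 3: place 166 GB, 258 GB left
disk 2: place 91 GB, 46 GB left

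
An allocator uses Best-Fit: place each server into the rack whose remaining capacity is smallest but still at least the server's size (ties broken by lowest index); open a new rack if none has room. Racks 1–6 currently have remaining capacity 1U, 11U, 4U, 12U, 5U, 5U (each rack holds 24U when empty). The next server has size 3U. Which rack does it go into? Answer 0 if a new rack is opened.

3

Racks with room: rack 2 (11U), rack 3 (4U), rack 4 (12U), rack 5 (5U), rack 6 (5U).
Tightest fit is rack 3 with 4U free.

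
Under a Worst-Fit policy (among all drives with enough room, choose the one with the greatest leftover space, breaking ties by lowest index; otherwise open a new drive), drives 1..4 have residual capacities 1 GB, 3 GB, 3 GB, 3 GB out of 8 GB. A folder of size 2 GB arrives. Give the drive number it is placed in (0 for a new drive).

Drives with room: drive 2 (3 GB), drive 3 (3 GB), drive 4 (3 GB).
Most room is drive 2 with 3 GB free.

2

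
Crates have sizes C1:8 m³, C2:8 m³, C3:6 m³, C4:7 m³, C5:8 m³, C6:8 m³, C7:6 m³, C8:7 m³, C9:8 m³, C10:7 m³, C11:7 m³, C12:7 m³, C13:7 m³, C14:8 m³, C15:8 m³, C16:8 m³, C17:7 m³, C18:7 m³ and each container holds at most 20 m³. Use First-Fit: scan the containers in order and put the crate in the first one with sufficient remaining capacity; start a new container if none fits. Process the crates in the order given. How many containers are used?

container 1: place C1 (8 m³), 12 m³ left
container 1: place C2 (8 m³), 4 m³ left
container 2: place C3 (6 m³), 14 m³ left
container 2: place C4 (7 m³), 7 m³ left
container 3: place C5 (8 m³), 12 m³ left
container 3: place C6 (8 m³), 4 m³ left
container 2: place C7 (6 m³), 1 m³ left
container 4: place C8 (7 m³), 13 m³ left
container 4: place C9 (8 m³), 5 m³ left
container 5: place C10 (7 m³), 13 m³ left
container 5: place C11 (7 m³), 6 m³ left
container 6: place C12 (7 m³), 13 m³ left
container 6: place C13 (7 m³), 6 m³ left
container 7: place C14 (8 m³), 12 m³ left
container 7: place C15 (8 m³), 4 m³ left
container 8: place C16 (8 m³), 12 m³ left
container 8: place C17 (7 m³), 5 m³ left
container 9: place C18 (7 m³), 13 m³ left
Final containers: [8,8] [6,7,6] [8,8] [7,8] [7,7] [7,7] [8,8] [8,7] [7].

9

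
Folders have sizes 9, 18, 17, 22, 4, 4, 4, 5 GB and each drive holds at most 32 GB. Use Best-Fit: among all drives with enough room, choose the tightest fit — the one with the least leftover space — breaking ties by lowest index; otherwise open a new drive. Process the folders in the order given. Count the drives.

9 GB → drive 1 (remaining 23 GB)
18 GB → drive 1 (remaining 5 GB)
17 GB → drive 2 (remaining 15 GB)
22 GB → drive 3 (remaining 10 GB)
4 GB → drive 1 (remaining 1 GB)
4 GB → drive 3 (remaining 6 GB)
4 GB → drive 3 (remaining 2 GB)
5 GB → drive 2 (remaining 10 GB)
Final drives: [9,18,4] [17,5] [22,4,4].

3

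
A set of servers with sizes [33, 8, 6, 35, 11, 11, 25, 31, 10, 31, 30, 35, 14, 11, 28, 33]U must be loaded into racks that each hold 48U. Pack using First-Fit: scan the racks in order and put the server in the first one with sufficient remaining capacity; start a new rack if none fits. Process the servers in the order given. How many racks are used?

Put 33U in rack 1; 15U remain.
Put 8U in rack 1; 7U remain.
Put 6U in rack 1; 1U remain.
Put 35U in rack 2; 13U remain.
Put 11U in rack 2; 2U remain.
Put 11U in rack 3; 37U remain.
Put 25U in rack 3; 12U remain.
Put 31U in rack 4; 17U remain.
Put 10U in rack 3; 2U remain.
Put 31U in rack 5; 17U remain.
Put 30U in rack 6; 18U remain.
Put 35U in rack 7; 13U remain.
Put 14U in rack 4; 3U remain.
Put 11U in rack 5; 6U remain.
Put 28U in rack 8; 20U remain.
Put 33U in rack 9; 15U remain.
Final racks: [33,8,6] [35,11] [11,25,10] [31,14] [31,11] [30] [35] [28] [33].

9 racks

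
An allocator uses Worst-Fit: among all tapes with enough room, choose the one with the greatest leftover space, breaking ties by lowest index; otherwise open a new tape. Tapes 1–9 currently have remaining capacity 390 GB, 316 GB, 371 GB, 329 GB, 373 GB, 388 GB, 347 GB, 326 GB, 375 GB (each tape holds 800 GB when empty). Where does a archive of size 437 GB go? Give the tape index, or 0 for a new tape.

No tape has ≥ 437 GB free, so a new tape is opened.

0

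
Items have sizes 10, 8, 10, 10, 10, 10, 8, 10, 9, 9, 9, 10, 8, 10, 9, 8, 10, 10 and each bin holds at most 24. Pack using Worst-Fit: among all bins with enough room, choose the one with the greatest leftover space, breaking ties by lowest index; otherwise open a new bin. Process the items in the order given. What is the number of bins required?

9

10 → bin 1 (remaining 14)
8 → bin 1 (remaining 6)
10 → bin 2 (remaining 14)
10 → bin 2 (remaining 4)
10 → bin 3 (remaining 14)
10 → bin 3 (remaining 4)
8 → bin 4 (remaining 16)
10 → bin 4 (remaining 6)
9 → bin 5 (remaining 15)
9 → bin 5 (remaining 6)
9 → bin 6 (remaining 15)
10 → bin 6 (remaining 5)
8 → bin 7 (remaining 16)
10 → bin 7 (remaining 6)
9 → bin 8 (remaining 15)
8 → bin 8 (remaining 7)
10 → bin 9 (remaining 14)
10 → bin 9 (remaining 4)
Final bins: [10,8] [10,10] [10,10] [8,10] [9,9] [9,10] [8,10] [9,8] [10,10].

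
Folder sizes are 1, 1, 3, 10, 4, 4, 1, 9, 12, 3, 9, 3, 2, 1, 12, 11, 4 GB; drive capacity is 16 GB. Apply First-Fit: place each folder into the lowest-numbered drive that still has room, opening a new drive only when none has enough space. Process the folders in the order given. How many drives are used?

7

Put 1 GB in drive 1; 15 GB remain.
Put 1 GB in drive 1; 14 GB remain.
Put 3 GB in drive 1; 11 GB remain.
Put 10 GB in drive 1; 1 GB remain.
Put 4 GB in drive 2; 12 GB remain.
Put 4 GB in drive 2; 8 GB remain.
Put 1 GB in drive 1; 0 GB remain.
Put 9 GB in drive 3; 7 GB remain.
Put 12 GB in drive 4; 4 GB remain.
Put 3 GB in drive 2; 5 GB remain.
Put 9 GB in drive 5; 7 GB remain.
Put 3 GB in drive 2; 2 GB remain.
Put 2 GB in drive 2; 0 GB remain.
Put 1 GB in drive 3; 6 GB remain.
Put 12 GB in drive 6; 4 GB remain.
Put 11 GB in drive 7; 5 GB remain.
Put 4 GB in drive 3; 2 GB remain.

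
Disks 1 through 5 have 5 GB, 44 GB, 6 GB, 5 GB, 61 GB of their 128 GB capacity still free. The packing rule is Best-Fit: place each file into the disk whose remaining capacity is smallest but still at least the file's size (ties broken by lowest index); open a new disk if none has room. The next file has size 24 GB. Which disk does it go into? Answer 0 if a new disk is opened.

2

Disks with room: disk 2 (44 GB), disk 5 (61 GB).
Tightest fit is disk 2 with 44 GB free.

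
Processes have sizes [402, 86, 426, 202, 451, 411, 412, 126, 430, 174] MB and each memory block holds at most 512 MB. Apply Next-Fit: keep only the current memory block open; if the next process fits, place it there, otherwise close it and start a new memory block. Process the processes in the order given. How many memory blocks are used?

9

Put 402 MB in memory block 1; 110 MB remain.
Put 86 MB in memory block 1; 24 MB remain.
Put 426 MB in memory block 2; 86 MB remain.
Put 202 MB in memory block 3; 310 MB remain.
Put 451 MB in memory block 4; 61 MB remain.
Put 411 MB in memory block 5; 101 MB remain.
Put 412 MB in memory block 6; 100 MB remain.
Put 126 MB in memory block 7; 386 MB remain.
Put 430 MB in memory block 8; 82 MB remain.
Put 174 MB in memory block 9; 338 MB remain.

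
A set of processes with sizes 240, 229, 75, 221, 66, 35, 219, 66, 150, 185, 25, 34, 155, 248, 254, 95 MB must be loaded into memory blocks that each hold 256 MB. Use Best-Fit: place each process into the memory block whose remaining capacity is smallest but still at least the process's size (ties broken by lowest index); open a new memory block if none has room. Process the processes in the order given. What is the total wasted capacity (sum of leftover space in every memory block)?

memory block 1: place 240 MB, 16 MB left
memory block 2: place 229 MB, 27 MB left
memory block 3: place 75 MB, 181 MB left
memory block 4: place 221 MB, 35 MB left
memory block 3: place 66 MB, 115 MB left
memory block 4: place 35 MB, 0 MB left
memory block 5: place 219 MB, 37 MB left
memory block 3: place 66 MB, 49 MB left
memory block 6: place 150 MB, 106 MB left
memory block 7: place 185 MB, 71 MB left
memory block 2: place 25 MB, 2 MB left
memory block 5: place 34 MB, 3 MB left
memory block 8: place 155 MB, 101 MB left
memory block 9: place 248 MB, 8 MB left
memory block 10: place 254 MB, 2 MB left
memory block 8: place 95 MB, 6 MB left
10 memory blocks × 256 MB = 2560 MB; used 2297 MB; unused 263 MB.

263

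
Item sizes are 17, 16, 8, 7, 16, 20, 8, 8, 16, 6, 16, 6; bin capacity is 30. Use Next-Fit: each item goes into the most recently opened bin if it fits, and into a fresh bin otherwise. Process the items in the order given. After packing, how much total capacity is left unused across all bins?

36

bin 1: place 17, 13 left
bin 2: place 16, 14 left
bin 2: place 8, 6 left
bin 3: place 7, 23 left
bin 3: place 16, 7 left
bin 4: place 20, 10 left
bin 4: place 8, 2 left
bin 5: place 8, 22 left
bin 5: place 16, 6 left
bin 5: place 6, 0 left
bin 6: place 16, 14 left
bin 6: place 6, 8 left
6 bins × 30 = 180; used 144; unused 36.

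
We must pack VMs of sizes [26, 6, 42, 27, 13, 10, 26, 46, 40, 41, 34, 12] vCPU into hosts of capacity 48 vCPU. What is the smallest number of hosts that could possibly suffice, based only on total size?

Total size = 26 + 6 + 42 + 27 + 13 + 10 + 26 + 46 + 40 + 41 + 34 + 12 = 323 vCPU.
⌈323 / 48⌉ = 7.

7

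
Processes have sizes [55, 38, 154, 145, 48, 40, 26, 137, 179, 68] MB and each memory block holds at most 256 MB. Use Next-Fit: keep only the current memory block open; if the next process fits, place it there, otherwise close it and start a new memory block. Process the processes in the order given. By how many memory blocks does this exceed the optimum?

Next-Fit: [55,38,154] [145,48,40] [26,137] [179,68] → 4 memory blocks.
Total size 890 MB; any packing needs at least ⌈890/256⌉ = 4 memory blocks.
So 4 is already optimal.

0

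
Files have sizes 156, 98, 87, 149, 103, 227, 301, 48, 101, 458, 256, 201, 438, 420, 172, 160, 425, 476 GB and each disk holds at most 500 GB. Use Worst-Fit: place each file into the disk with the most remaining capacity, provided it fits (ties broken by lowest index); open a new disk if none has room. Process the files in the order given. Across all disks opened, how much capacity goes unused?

Put 156 GB in disk 1; 344 GB remain.
Put 98 GB in disk 1; 246 GB remain.
Put 87 GB in disk 1; 159 GB remain.
Put 149 GB in disk 1; 10 GB remain.
Put 103 GB in disk 2; 397 GB remain.
Put 227 GB in disk 2; 170 GB remain.
Put 301 GB in disk 3; 199 GB remain.
Put 48 GB in disk 3; 151 GB remain.
Put 101 GB in disk 2; 69 GB remain.
Put 458 GB in disk 4; 42 GB remain.
Put 256 GB in disk 5; 244 GB remain.
Put 201 GB in disk 5; 43 GB remain.
Put 438 GB in disk 6; 62 GB remain.
Put 420 GB in disk 7; 80 GB remain.
Put 172 GB in disk 8; 328 GB remain.
Put 160 GB in disk 8; 168 GB remain.
Put 425 GB in disk 9; 75 GB remain.
Put 476 GB in disk 10; 24 GB remain.
10 disks × 500 GB = 5000 GB; used 4276 GB; unused 724 GB.

724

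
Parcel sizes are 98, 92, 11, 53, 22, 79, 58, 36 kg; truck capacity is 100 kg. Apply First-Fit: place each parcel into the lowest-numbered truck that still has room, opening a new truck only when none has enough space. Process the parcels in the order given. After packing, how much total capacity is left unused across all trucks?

51

Put 98 kg in truck 1; 2 kg remain.
Put 92 kg in truck 2; 8 kg remain.
Put 11 kg in truck 3; 89 kg remain.
Put 53 kg in truck 3; 36 kg remain.
Put 22 kg in truck 3; 14 kg remain.
Put 79 kg in truck 4; 21 kg remain.
Put 58 kg in truck 5; 42 kg remain.
Put 36 kg in truck 5; 6 kg remain.
5 trucks × 100 kg = 500 kg; used 449 kg; unused 51 kg.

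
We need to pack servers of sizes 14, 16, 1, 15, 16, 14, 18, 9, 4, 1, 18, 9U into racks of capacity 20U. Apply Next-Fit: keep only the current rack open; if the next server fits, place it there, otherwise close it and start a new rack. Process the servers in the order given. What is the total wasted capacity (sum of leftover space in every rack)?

45

rack 1: place 14U, 6U left
rack 2: place 16U, 4U left
rack 2: place 1U, 3U left
rack 3: place 15U, 5U left
rack 4: place 16U, 4U left
rack 5: place 14U, 6U left
rack 6: place 18U, 2U left
rack 7: place 9U, 11U left
rack 7: place 4U, 7U left
rack 7: place 1U, 6U left
rack 8: place 18U, 2U left
rack 9: place 9U, 11U left
9 racks × 20U = 180U; used 135U; unused 45U.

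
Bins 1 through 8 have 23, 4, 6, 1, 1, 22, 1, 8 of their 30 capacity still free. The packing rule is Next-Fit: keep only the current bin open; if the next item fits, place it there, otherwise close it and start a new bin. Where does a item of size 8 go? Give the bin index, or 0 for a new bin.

8

Next-Fit only looks at bin 8, which has 8 free.
8 fits there.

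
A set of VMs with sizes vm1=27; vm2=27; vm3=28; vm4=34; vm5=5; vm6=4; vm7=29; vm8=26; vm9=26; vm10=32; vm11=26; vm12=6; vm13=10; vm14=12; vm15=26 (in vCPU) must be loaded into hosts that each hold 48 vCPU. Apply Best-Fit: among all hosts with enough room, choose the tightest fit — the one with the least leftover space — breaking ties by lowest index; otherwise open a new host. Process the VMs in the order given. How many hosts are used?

10

Put vm1 (27 vCPU) in host 1; 21 vCPU remain.
Put vm2 (27 vCPU) in host 2; 21 vCPU remain.
Put vm3 (28 vCPU) in host 3; 20 vCPU remain.
Put vm4 (34 vCPU) in host 4; 14 vCPU remain.
Put vm5 (5 vCPU) in host 4; 9 vCPU remain.
Put vm6 (4 vCPU) in host 4; 5 vCPU remain.
Put vm7 (29 vCPU) in host 5; 19 vCPU remain.
Put vm8 (26 vCPU) in host 6; 22 vCPU remain.
Put vm9 (26 vCPU) in host 7; 22 vCPU remain.
Put vm10 (32 vCPU) in host 8; 16 vCPU remain.
Put vm11 (26 vCPU) in host 9; 22 vCPU remain.
Put vm12 (6 vCPU) in host 8; 10 vCPU remain.
Put vm13 (10 vCPU) in host 8; 0 vCPU remain.
Put vm14 (12 vCPU) in host 5; 7 vCPU remain.
Put vm15 (26 vCPU) in host 10; 22 vCPU remain.
Final hosts: [27] [27] [28] [34,5,4] [29,12] [26] [26] [32,6,10] [26] [26].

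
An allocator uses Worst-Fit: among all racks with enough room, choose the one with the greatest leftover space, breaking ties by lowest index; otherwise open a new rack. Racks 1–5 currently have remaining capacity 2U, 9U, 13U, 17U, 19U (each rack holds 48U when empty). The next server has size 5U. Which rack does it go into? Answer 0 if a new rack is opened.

Racks with room: rack 2 (9U), rack 3 (13U), rack 4 (17U), rack 5 (19U).
Most room is rack 5 with 19U free.

5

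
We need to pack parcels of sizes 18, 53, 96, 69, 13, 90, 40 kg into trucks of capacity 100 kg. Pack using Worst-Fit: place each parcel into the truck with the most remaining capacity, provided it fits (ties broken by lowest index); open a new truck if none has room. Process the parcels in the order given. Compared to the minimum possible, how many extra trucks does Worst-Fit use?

1

Worst-Fit: [18,53] [96] [69,13] [90] [40] → 5 trucks.
Total size 379 kg; any packing needs at least ⌈379/100⌉ = 4 trucks.
An optimal packing achieves that bound: [96] [90] [69,18,13] [53,40] → 4 trucks.
Excess: 5 − 4 = 1.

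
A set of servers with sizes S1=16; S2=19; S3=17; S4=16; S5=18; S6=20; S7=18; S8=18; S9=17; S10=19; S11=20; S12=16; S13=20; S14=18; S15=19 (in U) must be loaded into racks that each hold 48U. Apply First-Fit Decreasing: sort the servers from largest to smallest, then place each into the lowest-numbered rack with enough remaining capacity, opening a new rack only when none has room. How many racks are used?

7 racks

Sorted descending: 20, 20, 20, 19, 19, 19, 18, 18, 18, 18, 17, 17, 16, 16, 16.
20U → rack 1 (remaining 28U)
20U → rack 1 (remaining 8U)
20U → rack 2 (remaining 28U)
19U → rack 2 (remaining 9U)
19U → rack 3 (remaining 29U)
19U → rack 3 (remaining 10U)
18U → rack 4 (remaining 30U)
18U → rack 4 (remaining 12U)
18U → rack 5 (remaining 30U)
18U → rack 5 (remaining 12U)
17U → rack 6 (remaining 31U)
17U → rack 6 (remaining 14U)
16U → rack 7 (remaining 32U)
16U → rack 7 (remaining 16U)
16U → rack 7 (remaining 0U)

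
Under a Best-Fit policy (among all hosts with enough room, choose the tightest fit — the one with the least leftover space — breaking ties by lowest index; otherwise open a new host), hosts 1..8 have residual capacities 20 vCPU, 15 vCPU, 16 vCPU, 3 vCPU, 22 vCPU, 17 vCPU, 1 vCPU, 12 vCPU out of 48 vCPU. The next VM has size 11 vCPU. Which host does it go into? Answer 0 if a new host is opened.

Hosts with room: host 1 (20 vCPU), host 2 (15 vCPU), host 3 (16 vCPU), host 5 (22 vCPU), host 6 (17 vCPU), host 8 (12 vCPU).
Tightest fit is host 8 with 12 vCPU free.

8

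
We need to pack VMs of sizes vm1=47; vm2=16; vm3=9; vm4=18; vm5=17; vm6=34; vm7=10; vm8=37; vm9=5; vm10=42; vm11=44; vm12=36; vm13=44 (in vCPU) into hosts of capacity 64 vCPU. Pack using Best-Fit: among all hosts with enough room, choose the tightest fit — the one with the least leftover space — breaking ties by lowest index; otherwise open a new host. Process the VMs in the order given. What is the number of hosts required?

8

Put vm1 (47 vCPU) in host 1; 17 vCPU remain.
Put vm2 (16 vCPU) in host 1; 1 vCPU remain.
Put vm3 (9 vCPU) in host 2; 55 vCPU remain.
Put vm4 (18 vCPU) in host 2; 37 vCPU remain.
Put vm5 (17 vCPU) in host 2; 20 vCPU remain.
Put vm6 (34 vCPU) in host 3; 30 vCPU remain.
Put vm7 (10 vCPU) in host 2; 10 vCPU remain.
Put vm8 (37 vCPU) in host 4; 27 vCPU remain.
Put vm9 (5 vCPU) in host 2; 5 vCPU remain.
Put vm10 (42 vCPU) in host 5; 22 vCPU remain.
Put vm11 (44 vCPU) in host 6; 20 vCPU remain.
Put vm12 (36 vCPU) in host 7; 28 vCPU remain.
Put vm13 (44 vCPU) in host 8; 20 vCPU remain.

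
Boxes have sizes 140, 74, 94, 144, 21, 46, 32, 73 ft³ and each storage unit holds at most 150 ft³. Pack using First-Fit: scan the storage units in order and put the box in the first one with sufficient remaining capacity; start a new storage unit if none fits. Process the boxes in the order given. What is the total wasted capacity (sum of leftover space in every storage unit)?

126

storage unit 1: place 140 ft³, 10 ft³ left
storage unit 2: place 74 ft³, 76 ft³ left
storage unit 3: place 94 ft³, 56 ft³ left
storage unit 4: place 144 ft³, 6 ft³ left
storage unit 2: place 21 ft³, 55 ft³ left
storage unit 2: place 46 ft³, 9 ft³ left
storage unit 3: place 32 ft³, 24 ft³ left
storage unit 5: place 73 ft³, 77 ft³ left
5 storage units × 150 ft³ = 750 ft³; used 624 ft³; unused 126 ft³.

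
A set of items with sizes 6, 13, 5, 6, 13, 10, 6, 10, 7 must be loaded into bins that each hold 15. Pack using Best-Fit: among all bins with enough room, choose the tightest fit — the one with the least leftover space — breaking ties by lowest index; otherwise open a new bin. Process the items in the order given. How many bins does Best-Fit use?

6 → bin 1 (remaining 9)
13 → bin 2 (remaining 2)
5 → bin 1 (remaining 4)
6 → bin 3 (remaining 9)
13 → bin 4 (remaining 2)
10 → bin 5 (remaining 5)
6 → bin 3 (remaining 3)
10 → bin 6 (remaining 5)
7 → bin 7 (remaining 8)

7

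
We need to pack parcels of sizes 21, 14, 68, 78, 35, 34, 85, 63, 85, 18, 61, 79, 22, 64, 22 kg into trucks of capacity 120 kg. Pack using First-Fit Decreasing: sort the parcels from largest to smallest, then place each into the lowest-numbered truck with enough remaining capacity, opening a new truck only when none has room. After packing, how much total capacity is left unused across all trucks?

211

Sorted descending: 85, 85, 79, 78, 68, 64, 63, 61, 35, 34, 22, 22, 21, 18, 14.
truck 1: place 85 kg, 35 kg left
truck 2: place 85 kg, 35 kg left
truck 3: place 79 kg, 41 kg left
truck 4: place 78 kg, 42 kg left
truck 5: place 68 kg, 52 kg left
truck 6: place 64 kg, 56 kg left
truck 7: place 63 kg, 57 kg left
truck 8: place 61 kg, 59 kg left
truck 1: place 35 kg, 0 kg left
truck 2: place 34 kg, 1 kg left
truck 3: place 22 kg, 19 kg left
truck 4: place 22 kg, 20 kg left
truck 5: place 21 kg, 31 kg left
truck 3: place 18 kg, 1 kg left
truck 4: place 14 kg, 6 kg left
8 trucks × 120 kg = 960 kg; used 749 kg; unused 211 kg.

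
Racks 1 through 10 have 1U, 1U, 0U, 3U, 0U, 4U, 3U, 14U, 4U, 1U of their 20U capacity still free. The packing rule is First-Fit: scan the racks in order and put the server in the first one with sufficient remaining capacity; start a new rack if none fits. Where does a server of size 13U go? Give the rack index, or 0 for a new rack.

8

Racks with room: rack 8 (14U).
The first with room is rack 8.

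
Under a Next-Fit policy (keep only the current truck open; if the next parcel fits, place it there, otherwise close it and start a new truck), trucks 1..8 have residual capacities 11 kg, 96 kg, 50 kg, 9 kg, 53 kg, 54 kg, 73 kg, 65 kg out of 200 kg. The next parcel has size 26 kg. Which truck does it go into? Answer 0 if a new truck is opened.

Next-Fit only looks at truck 8, which has 65 kg free.
26 kg fits there.

8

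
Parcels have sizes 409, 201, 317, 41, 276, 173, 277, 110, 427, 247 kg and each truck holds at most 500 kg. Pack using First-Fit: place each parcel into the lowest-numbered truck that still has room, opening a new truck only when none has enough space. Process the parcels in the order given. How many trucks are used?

6 trucks

truck 1: place 409 kg, 91 kg left
truck 2: place 201 kg, 299 kg left
truck 3: place 317 kg, 183 kg left
truck 1: place 41 kg, 50 kg left
truck 2: place 276 kg, 23 kg left
truck 3: place 173 kg, 10 kg left
truck 4: place 277 kg, 223 kg left
truck 4: place 110 kg, 113 kg left
truck 5: place 427 kg, 73 kg left
truck 6: place 247 kg, 253 kg left
Final trucks: [409,41] [201,276] [317,173] [277,110] [427] [247].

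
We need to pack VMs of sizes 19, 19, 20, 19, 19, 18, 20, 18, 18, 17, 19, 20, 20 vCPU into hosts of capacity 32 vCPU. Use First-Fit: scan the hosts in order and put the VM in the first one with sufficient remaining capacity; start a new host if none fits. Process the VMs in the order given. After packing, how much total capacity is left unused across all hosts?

host 1: place 19 vCPU, 13 vCPU left
host 2: place 19 vCPU, 13 vCPU left
host 3: place 20 vCPU, 12 vCPU left
host 4: place 19 vCPU, 13 vCPU left
host 5: place 19 vCPU, 13 vCPU left
host 6: place 18 vCPU, 14 vCPU left
host 7: place 20 vCPU, 12 vCPU left
host 8: place 18 vCPU, 14 vCPU left
host 9: place 18 vCPU, 14 vCPU left
host 10: place 17 vCPU, 15 vCPU left
host 11: place 19 vCPU, 13 vCPU left
host 12: place 20 vCPU, 12 vCPU left
host 13: place 20 vCPU, 12 vCPU left
13 hosts × 32 vCPU = 416 vCPU; used 246 vCPU; unused 170 vCPU.

170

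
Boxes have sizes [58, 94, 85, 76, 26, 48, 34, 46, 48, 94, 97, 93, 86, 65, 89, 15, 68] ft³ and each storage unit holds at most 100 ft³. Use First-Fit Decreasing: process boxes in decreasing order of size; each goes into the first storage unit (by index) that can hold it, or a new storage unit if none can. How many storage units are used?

13 storage units

Sorted descending: 97, 94, 94, 93, 89, 86, 85, 76, 68, 65, 58, 48, 48, 46, 34, 26, 15.
Put 97 ft³ in storage unit 1; 3 ft³ remain.
Put 94 ft³ in storage unit 2; 6 ft³ remain.
Put 94 ft³ in storage unit 3; 6 ft³ remain.
Put 93 ft³ in storage unit 4; 7 ft³ remain.
Put 89 ft³ in storage unit 5; 11 ft³ remain.
Put 86 ft³ in storage unit 6; 14 ft³ remain.
Put 85 ft³ in storage unit 7; 15 ft³ remain.
Put 76 ft³ in storage unit 8; 24 ft³ remain.
Put 68 ft³ in storage unit 9; 32 ft³ remain.
Put 65 ft³ in storage unit 10; 35 ft³ remain.
Put 58 ft³ in storage unit 11; 42 ft³ remain.
Put 48 ft³ in storage unit 12; 52 ft³ remain.
Put 48 ft³ in storage unit 12; 4 ft³ remain.
Put 46 ft³ in storage unit 13; 54 ft³ remain.
Put 34 ft³ in storage unit 10; 1 ft³ remain.
Put 26 ft³ in storage unit 9; 6 ft³ remain.
Put 15 ft³ in storage unit 7; 0 ft³ remain.
Final storage units: [97] [94] [94] [93] [89] [86] [85,15] [76] [68,26] [65,34] [58] [48,48] [46].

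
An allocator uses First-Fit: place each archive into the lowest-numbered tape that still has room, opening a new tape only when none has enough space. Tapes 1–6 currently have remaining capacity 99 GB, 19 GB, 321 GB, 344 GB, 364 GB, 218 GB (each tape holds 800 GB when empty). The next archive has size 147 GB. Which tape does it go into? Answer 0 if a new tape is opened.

Tapes with room: tape 3 (321 GB), tape 4 (344 GB), tape 5 (364 GB), tape 6 (218 GB).
The first with room is tape 3.

3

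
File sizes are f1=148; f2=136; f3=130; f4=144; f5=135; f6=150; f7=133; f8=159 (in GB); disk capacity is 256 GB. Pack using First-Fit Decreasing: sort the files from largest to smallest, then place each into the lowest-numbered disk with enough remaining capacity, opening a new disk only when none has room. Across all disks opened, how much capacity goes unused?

913

Sorted descending: 159, 150, 148, 144, 136, 135, 133, 130.
159 GB → disk 1 (remaining 97 GB)
150 GB → disk 2 (remaining 106 GB)
148 GB → disk 3 (remaining 108 GB)
144 GB → disk 4 (remaining 112 GB)
136 GB → disk 5 (remaining 120 GB)
135 GB → disk 6 (remaining 121 GB)
133 GB → disk 7 (remaining 123 GB)
130 GB → disk 8 (remaining 126 GB)
8 disks × 256 GB = 2048 GB; used 1135 GB; unused 913 GB.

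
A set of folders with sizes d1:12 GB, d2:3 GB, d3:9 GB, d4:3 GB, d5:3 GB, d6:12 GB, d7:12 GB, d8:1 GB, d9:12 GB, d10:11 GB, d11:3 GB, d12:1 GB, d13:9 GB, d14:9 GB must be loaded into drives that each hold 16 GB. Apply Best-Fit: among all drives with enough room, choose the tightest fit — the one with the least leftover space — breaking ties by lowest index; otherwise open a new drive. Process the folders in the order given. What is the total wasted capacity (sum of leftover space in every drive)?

28

drive 1: place d1 (12 GB), 4 GB left
drive 1: place d2 (3 GB), 1 GB left
drive 2: place d3 (9 GB), 7 GB left
drive 2: place d4 (3 GB), 4 GB left
drive 2: place d5 (3 GB), 1 GB left
drive 3: place d6 (12 GB), 4 GB left
drive 4: place d7 (12 GB), 4 GB left
drive 1: place d8 (1 GB), 0 GB left
drive 5: place d9 (12 GB), 4 GB left
drive 6: place d10 (11 GB), 5 GB left
drive 3: place d11 (3 GB), 1 GB left
drive 2: place d12 (1 GB), 0 GB left
drive 7: place d13 (9 GB), 7 GB left
drive 8: place d14 (9 GB), 7 GB left
8 drives × 16 GB = 128 GB; used 100 GB; unused 28 GB.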